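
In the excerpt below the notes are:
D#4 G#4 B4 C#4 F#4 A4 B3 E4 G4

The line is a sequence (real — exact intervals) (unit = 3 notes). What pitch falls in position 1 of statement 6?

F3

Grouping in 3s, the 1st note of each cell is D#4, C#4, B3.
Each moves down a 2nd. Continuing: A3 → G3 → F3.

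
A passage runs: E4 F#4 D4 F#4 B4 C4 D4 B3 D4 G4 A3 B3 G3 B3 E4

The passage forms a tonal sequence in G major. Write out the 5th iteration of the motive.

D3 E3 C3 E3 A3

With a 5-note motive the entries are E4, C4, A3, each down a 3rd from the previous.
Extending down a 3rd: F#3 → D3.
Statement 5 starts on D3 and keeps the same diatonic contour: D3 E3 C3 E3 A3.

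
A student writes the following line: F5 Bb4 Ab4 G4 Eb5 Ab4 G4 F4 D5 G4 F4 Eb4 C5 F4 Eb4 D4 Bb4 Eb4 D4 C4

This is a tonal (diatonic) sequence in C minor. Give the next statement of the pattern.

Ab4 D4 C4 Bb3

Taking 4-note groups, the heads are F5, Eb5, D5, C5, Bb4: the pattern moves down a 2nd.
Statement 6 starts on Ab4 and keeps the same diatonic contour: Ab4 D4 C4 Bb3.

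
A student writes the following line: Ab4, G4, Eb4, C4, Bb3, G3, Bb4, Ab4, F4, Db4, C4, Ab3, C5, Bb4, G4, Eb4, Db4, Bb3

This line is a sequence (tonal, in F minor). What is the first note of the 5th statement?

Eb5

Taking 6-note groups, the heads are Ab4, Bb4, C5: the pattern moves up a 2nd.
Continuing: Db5 → Eb5. Statement 5 starts on Eb5.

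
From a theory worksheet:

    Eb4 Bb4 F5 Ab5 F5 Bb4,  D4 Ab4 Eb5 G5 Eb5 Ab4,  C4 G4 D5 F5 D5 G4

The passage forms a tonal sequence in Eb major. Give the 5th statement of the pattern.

Ab3 Eb4 Bb4 D5 Bb4 Eb4

With a 6-note motive the entries are Eb4, D4, C4, each down a 2nd from the previous.
Extending down a 2nd: Bb3 → Ab3.
Statement 5 starts on Ab3 and keeps the same diatonic contour: Ab3 Eb4 Bb4 D5 Bb4 Eb4.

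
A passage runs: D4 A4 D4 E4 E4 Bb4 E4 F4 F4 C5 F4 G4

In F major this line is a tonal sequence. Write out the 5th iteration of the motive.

A4 E5 A4 Bb4

Taking 4-note groups, the heads are D4, E4, F4: the pattern moves up a 2nd.
Carrying on: G4 → A4.
Statement 5 starts on A4 and keeps the same diatonic contour: A4 E5 A4 Bb4.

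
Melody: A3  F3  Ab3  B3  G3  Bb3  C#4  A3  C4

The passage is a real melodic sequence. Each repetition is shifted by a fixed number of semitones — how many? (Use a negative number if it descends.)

2

The 3-note cells begin on A3, B3, C#4 — each up a 2nd from the last.
A3→B3 is 59 − 57 = 2 semitones.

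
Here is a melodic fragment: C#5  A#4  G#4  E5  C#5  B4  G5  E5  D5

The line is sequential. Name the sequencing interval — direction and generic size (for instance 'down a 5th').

Taking 3-note groups, the heads are C#5, E5, G5: the pattern moves up a 3rd.
C#5 to E5 is up a 3rd.

up a 3rd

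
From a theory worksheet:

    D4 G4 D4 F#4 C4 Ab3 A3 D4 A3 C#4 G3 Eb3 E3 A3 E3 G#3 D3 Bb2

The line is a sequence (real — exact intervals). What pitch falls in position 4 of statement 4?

The unit is 6 notes. Position-4 pitches of the 3 shown cells: F#4, C#4, G#3.
Each moves down a 4th; the next is D#3.

D#3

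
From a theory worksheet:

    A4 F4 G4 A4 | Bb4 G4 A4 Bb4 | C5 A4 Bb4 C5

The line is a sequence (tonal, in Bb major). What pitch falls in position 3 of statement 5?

D5

Grouping in 4s, the 3rd note of each cell is G4, A4, Bb4.
Carrying that up a 2nd forward: C5 → D5.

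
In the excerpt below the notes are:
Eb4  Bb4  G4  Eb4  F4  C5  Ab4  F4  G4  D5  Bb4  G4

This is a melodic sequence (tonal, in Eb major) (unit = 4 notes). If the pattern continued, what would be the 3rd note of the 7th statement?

F5

The unit is 4 notes. Position-3 pitches of the 3 shown cells: G4, Ab4, Bb4.
Extending up a 2nd: C5 → D5 → Eb5 → F5.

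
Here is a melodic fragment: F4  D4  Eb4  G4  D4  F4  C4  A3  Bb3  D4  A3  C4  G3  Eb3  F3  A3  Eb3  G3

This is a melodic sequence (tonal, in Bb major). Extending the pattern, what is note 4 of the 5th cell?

With 6-note cells, note 4 of each statement runs G4, D4, A3.
Each moves down a 4th. Continuing: Eb3 → Bb2.

Bb2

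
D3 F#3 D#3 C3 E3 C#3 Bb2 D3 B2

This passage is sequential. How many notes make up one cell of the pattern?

3

Try groups of 3 (3 cells in 9 notes):
D3 F#3 D#3 | C3 E3 C#3 | Bb2 D3 B2
Each cell is the previous one down a 2nd — so the unit is 3 notes.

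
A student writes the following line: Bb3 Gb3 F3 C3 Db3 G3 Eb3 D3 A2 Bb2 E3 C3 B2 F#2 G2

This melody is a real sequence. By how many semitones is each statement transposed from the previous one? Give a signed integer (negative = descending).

The 5-note cells begin on Bb3, G3, E3 — each down a 3rd from the last.
Bb3→G3 is 55 − 58 = -3 semitones.

-3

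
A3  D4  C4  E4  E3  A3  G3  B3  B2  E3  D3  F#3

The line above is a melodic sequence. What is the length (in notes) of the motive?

4

12 notes total. Splitting into 3 groups of 4:
A3 D4 C4 E4 | E3 A3 G3 B3 | B2 E3 D3 F#3
Each cell is the previous one down a 4th — so the unit is 4 notes.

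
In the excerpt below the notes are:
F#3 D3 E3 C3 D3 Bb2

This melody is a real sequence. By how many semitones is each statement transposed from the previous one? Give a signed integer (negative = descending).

-2

Unit = 2 notes; the statements start on F#3, E3, D3, moving down a 2nd each time.
F#3→E3 is 52 − 54 = -2 semitones.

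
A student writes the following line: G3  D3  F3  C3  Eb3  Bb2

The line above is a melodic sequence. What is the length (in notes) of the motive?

2

Try groups of 2 (3 cells in 6 notes):
G3 D3 | F3 C3 | Eb3 Bb2
That's a consistent down a 2nd shift per cell, and no other grouping gives one.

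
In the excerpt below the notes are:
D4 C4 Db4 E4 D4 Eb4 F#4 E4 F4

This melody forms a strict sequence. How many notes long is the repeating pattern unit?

9 notes total. Splitting into 3 groups of 3:
D4 C4 Db4 | E4 D4 Eb4 | F#4 E4 F4
Every group is a transposition up a 2nd of the one before; no shorter unit works.

3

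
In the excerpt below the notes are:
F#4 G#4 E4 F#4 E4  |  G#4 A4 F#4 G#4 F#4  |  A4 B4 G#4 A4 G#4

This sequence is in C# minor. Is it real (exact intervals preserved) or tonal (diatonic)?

tonal

Every note is diatonic to C# minor.
Cell 1 has +2 semitones from note 1 to 2, but cell 2 has +1 — the interval quality changes while the contour stays the same, which is the hallmark of a tonal sequence.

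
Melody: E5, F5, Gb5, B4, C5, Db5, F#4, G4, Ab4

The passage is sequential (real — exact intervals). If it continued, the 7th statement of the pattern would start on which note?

Taking 3-note groups, the heads are E5, B4, F#4: the pattern moves down a 4th.
Extending the heads down a 4th: C#4 → G#3 → D#3 → A#2.

A#2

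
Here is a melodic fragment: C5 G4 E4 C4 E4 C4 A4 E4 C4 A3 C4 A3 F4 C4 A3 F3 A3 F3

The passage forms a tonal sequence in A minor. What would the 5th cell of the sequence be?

B3 F3 D3 B2 D3 B2

With a 6-note motive the entries are C5, A4, F4, each down a 3rd from the previous.
Continuing the starts: D4 → B3.
Statement 5 starts on B3 and keeps the same diatonic contour: B3 F3 D3 B2 D3 B2.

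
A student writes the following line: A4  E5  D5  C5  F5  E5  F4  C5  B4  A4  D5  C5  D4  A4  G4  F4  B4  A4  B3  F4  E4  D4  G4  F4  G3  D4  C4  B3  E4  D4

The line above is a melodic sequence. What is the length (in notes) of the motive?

6

Try groups of 6 (5 cells in 30 notes):
A4 E5 D5 C5 F5 E5 | F4 C5 B4 A4 D5 C5 | D4 A4 G4 F4 B4 A4 | B3 F4 E4 D4 G4 F4 | G3 D4 C4 B3 E4 D4
Every group is a transposition down a 3rd of the one before; no shorter unit works.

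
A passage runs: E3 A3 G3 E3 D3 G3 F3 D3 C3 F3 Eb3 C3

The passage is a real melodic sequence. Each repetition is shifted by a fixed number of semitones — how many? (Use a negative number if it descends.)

-2

With a 4-note motive the entries are E3, D3, C3, each down a 2nd from the previous.
E3 to D3 spans -2 semitones.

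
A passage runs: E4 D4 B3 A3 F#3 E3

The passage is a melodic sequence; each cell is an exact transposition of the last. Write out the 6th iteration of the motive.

D#2 C#2

The 2-note cells begin on E4, B3, F#3 — each down a 4th from the last.
Carrying on: C#3 → G#2 → D#2.
Statement 6 starts on D#2 and keeps the same exact contour: D#2 C#2.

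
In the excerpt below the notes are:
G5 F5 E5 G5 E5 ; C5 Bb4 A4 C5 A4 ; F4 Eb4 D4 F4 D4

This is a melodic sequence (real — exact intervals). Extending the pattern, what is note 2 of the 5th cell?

With 5-note cells, note 2 of each statement runs F5, Bb4, Eb4.
Extending down a 5th: Ab3 → Db3.

Db3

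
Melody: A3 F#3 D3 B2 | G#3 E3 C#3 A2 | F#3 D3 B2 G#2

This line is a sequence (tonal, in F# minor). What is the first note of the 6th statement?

Unit = 4 notes; the statements start on A3, G#3, F#3, moving down a 2nd each time.
Continuing: E3 → D3 → C#3. Statement 6 starts on C#3.

C#3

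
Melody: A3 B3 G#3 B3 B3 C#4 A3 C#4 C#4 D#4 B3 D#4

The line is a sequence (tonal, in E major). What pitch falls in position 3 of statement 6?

Grouping in 4s, the 3rd note of each cell is G#3, A3, B3.
Carrying that up a 2nd forward: C#4 → D#4 → E4.

E4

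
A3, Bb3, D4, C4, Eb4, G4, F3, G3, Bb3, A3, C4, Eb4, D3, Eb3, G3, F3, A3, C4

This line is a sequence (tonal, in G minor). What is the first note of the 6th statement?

Taking 6-note groups, the heads are A3, F3, D3: the pattern moves down a 3rd.
Extending the heads down a 3rd: Bb2 → G2 → Eb2.

Eb2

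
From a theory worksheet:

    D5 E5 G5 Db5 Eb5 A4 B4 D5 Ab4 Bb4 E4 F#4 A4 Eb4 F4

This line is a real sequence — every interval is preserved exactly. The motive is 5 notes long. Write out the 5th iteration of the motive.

With a 5-note motive the entries are D5, A4, E4, each down a 4th from the previous.
Continuing the starts: B3 → F#3.
From F#3 the exact shape gives F#3 G#3 B3 F3 G3.

F#3 G#3 B3 F3 G3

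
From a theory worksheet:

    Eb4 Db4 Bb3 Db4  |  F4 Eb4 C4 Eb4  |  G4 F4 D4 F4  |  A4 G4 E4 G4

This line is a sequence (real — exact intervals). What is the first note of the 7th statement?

D#5

Unit = 4 notes; the statements start on Eb4, F4, G4, A4, moving up a 2nd each time.
Continuing: B4 → C#5 → D#5. Statement 7 starts on D#5.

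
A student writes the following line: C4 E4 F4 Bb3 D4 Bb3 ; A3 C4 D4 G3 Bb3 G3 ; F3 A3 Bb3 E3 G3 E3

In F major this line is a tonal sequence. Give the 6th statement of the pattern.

The 6-note cells begin on C4, A3, F3 — each down a 3rd from the last.
Carrying on: D3 → Bb2 → G2.
From G2 the diatonic shape gives G2 Bb2 C3 F2 A2 F2.

G2 Bb2 C3 F2 A2 F2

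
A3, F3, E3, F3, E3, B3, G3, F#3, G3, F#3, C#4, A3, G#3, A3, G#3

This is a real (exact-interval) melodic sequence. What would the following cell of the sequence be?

Taking 5-note groups, the heads are A3, B3, C#4: the pattern moves up a 2nd.
From D#4 the exact shape gives D#4 B3 A#3 B3 A#3.

D#4 B3 A#3 B3 A#3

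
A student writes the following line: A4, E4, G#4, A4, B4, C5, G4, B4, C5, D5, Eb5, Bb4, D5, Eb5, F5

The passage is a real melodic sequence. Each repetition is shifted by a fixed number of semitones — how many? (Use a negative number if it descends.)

3

Taking 5-note groups, the heads are A4, C5, Eb5: the pattern moves up a 3rd.
A4 to C5 spans +3 semitones.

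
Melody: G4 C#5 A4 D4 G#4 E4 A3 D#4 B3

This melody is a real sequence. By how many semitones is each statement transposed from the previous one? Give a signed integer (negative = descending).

Taking 3-note groups, the heads are G4, D4, A3: the pattern moves down a 4th.
G4→D4 is 62 − 67 = -5 semitones.

-5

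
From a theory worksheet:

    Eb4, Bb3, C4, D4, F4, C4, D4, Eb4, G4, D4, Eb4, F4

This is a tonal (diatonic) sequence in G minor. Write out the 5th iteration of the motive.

Bb4 F4 G4 A4

The 4-note cells begin on Eb4, F4, G4 — each up a 2nd from the last.
Carrying on: A4 → Bb4.
So cell 5 is Bb4 F4 G4 A4.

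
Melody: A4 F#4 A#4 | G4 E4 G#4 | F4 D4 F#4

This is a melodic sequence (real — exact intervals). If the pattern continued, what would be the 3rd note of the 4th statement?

E4

The unit is 3 notes. Position-3 pitches of the 3 shown cells: A#4, G#4, F#4.
One more down a 2nd gives E4.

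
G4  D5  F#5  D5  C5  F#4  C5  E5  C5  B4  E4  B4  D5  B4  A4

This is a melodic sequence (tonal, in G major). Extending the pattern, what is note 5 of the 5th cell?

With 5-note cells, note 5 of each statement runs C5, B4, A4.
Carrying that down a 2nd forward: G4 → F#4.

F#4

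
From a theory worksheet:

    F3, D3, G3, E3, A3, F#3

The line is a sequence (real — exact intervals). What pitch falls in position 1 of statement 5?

C#4

The unit is 2 notes. Position-1 pitches of the 3 shown cells: F3, G3, A3.
Extending up a 2nd: B3 → C#4.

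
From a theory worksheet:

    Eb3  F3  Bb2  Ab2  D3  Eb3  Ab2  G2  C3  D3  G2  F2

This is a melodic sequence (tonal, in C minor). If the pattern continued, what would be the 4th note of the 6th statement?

C2

The unit is 4 notes. Position-4 pitches of the 3 shown cells: Ab2, G2, F2.
Carrying that down a 2nd forward: Eb2 → D2 → C2.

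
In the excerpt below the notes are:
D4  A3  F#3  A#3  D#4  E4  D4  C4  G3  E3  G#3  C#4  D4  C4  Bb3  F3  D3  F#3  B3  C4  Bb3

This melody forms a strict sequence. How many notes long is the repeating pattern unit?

7

There are 21 notes; a 7-note unit gives 3 cells:
D4 A3 F#3 A#3 D#4 E4 D4 | C4 G3 E3 G#3 C#4 D4 C4 | Bb3 F3 D3 F#3 B3 C4 Bb3
Every group is a transposition down a 2nd of the one before; no shorter unit works.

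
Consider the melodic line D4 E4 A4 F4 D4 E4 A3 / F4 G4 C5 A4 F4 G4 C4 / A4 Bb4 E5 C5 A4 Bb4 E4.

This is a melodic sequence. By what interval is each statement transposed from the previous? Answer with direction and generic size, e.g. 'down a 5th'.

up a 3rd

The 7-note cells begin on D4, F4, A4 — each up a 3rd from the last.
From D4 to F4: up a 3rd.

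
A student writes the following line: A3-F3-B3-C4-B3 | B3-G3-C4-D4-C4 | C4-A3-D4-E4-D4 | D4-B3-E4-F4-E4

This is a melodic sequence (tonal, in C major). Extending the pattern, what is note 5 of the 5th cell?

Grouping in 5s, the 5th note of each cell is B3, C4, D4, E4.
From E4, up a 2nd gives F4.

F4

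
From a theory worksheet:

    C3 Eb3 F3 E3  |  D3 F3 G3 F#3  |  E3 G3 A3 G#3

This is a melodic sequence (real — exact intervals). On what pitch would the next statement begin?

Taking 4-note groups, the heads are C3, D3, E3: the pattern moves up a 2nd.
One more step up a 2nd gives F#3.

F#3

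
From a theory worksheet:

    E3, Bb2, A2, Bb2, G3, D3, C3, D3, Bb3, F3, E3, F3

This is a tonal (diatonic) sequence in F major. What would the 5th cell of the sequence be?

F4 C4 Bb3 C4

With a 4-note motive the entries are E3, G3, Bb3, each up a 3rd from the previous.
Extending up a 3rd: D4 → F4.
From F4 the diatonic shape gives F4 C4 Bb3 C4.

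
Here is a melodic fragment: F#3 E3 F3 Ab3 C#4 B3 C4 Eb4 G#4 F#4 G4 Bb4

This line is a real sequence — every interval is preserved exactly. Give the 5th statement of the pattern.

A#5 G#5 A5 C6

Unit = 4 notes; the statements start on F#3, C#4, G#4, moving up a 5th each time.
Continuing the starts: D#5 → A#5.
So cell 5 is A#5 G#5 A5 C6.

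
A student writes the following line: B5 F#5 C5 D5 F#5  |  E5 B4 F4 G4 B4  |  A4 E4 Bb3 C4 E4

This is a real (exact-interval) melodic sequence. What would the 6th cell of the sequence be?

Unit = 5 notes; the statements start on B5, E5, A4, moving down a 5th each time.
Continuing the starts: D4 → G3 → C3.
Statement 6 starts on C3 and keeps the same exact contour: C3 G2 Db2 Eb2 G2.

C3 G2 Db2 Eb2 G2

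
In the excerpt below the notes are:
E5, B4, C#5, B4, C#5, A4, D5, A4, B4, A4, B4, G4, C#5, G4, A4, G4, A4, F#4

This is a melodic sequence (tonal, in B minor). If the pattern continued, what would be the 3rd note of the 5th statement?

F#4

With 6-note cells, note 3 of each statement runs C#5, B4, A4.
Carrying that down a 2nd forward: G4 → F#4.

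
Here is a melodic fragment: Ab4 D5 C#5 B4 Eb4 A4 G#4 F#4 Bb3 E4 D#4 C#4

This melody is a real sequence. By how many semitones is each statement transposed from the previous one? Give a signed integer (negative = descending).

-5

The 4-note cells begin on Ab4, Eb4, Bb3 — each down a 4th from the last.
Ab4→Eb4 is 63 − 68 = -5 semitones.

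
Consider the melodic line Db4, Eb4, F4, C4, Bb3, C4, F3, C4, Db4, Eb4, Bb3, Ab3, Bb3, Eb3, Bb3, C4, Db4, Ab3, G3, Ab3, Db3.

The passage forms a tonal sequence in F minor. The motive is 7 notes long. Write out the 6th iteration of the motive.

F3 G3 Ab3 Eb3 Db3 Eb3 Ab2

With a 7-note motive the entries are Db4, C4, Bb3, each down a 2nd from the previous.
Continuing the starts: Ab3 → G3 → F3.
Statement 6 starts on F3 and keeps the same diatonic contour: F3 G3 Ab3 Eb3 Db3 Eb3 Ab2.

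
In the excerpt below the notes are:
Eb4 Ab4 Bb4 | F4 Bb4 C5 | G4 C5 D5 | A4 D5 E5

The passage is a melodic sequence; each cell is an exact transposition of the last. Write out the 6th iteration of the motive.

Taking 3-note groups, the heads are Eb4, F4, G4, A4: the pattern moves up a 2nd.
Carrying on: B4 → C#5.
So cell 6 is C#5 F#5 G#5.

C#5 F#5 G#5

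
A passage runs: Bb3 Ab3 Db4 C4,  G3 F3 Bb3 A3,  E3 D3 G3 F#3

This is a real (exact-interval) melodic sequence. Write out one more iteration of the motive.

C#3 B2 E3 D#3

Unit = 4 notes; the statements start on Bb3, G3, E3, moving down a 3rd each time.
Statement 4 starts on C#3 and keeps the same exact contour: C#3 B2 E3 D#3.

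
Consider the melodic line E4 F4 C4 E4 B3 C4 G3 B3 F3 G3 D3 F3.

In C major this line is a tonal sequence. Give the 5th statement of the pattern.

With a 4-note motive the entries are E4, B3, F3, each down a 4th from the previous.
Extending down a 4th: C3 → G2.
So cell 5 is G2 A2 E2 G2.

G2 A2 E2 G2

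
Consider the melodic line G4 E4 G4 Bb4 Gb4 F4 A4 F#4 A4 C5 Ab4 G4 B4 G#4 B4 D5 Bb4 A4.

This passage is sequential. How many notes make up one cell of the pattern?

Try groups of 6 (3 cells in 18 notes):
G4 E4 G4 Bb4 Gb4 F4 | A4 F#4 A4 C5 Ab4 G4 | B4 G#4 B4 D5 Bb4 A4
Each cell is the previous one up a 2nd — so the unit is 6 notes.

6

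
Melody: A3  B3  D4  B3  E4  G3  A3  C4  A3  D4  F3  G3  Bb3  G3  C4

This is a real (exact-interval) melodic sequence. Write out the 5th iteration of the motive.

Db3 Eb3 Gb3 Eb3 Ab3

The 5-note cells begin on A3, G3, F3 — each down a 2nd from the last.
Continuing the starts: Eb3 → Db3.
Statement 5 starts on Db3 and keeps the same exact contour: Db3 Eb3 Gb3 Eb3 Ab3.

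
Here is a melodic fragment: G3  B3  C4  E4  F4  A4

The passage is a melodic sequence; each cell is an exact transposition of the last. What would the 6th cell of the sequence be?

Ab5 C6

With a 2-note motive the entries are G3, C4, F4, each up a 4th from the previous.
Carrying on: Bb4 → Eb5 → Ab5.
Statement 6 starts on Ab5 and keeps the same exact contour: Ab5 C6.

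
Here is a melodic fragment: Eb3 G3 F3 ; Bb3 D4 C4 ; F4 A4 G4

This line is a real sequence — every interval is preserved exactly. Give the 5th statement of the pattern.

Unit = 3 notes; the statements start on Eb3, Bb3, F4, moving up a 5th each time.
Extending up a 5th: C5 → G5.
From G5 the exact shape gives G5 B5 A5.

G5 B5 A5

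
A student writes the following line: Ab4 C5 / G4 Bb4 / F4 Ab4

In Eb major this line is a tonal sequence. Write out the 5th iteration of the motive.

D4 F4

Unit = 2 notes; the statements start on Ab4, G4, F4, moving down a 2nd each time.
Carrying on: Eb4 → D4.
So cell 5 is D4 F4.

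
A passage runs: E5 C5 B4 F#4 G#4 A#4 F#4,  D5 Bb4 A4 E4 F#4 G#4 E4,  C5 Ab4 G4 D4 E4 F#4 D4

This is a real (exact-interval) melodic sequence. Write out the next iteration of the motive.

Taking 7-note groups, the heads are E5, D5, C5: the pattern moves down a 2nd.
So cell 4 is Bb4 Gb4 F4 C4 D4 E4 C4.

Bb4 Gb4 F4 C4 D4 E4 C4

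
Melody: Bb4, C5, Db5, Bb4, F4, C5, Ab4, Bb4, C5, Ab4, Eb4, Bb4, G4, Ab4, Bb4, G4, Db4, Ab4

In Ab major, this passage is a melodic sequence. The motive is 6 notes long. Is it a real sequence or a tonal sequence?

tonal

Every note is diatonic to Ab major.
Cell 1 has +1 semitones from note 2 to 3, but cell 2 has +2 — the interval quality changes while the contour stays the same, which is the hallmark of a tonal sequence.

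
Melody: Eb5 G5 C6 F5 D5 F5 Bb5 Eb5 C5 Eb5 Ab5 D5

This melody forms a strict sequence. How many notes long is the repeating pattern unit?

Try groups of 4 (3 cells in 12 notes):
Eb5 G5 C6 F5 | D5 F5 Bb5 Eb5 | C5 Eb5 Ab5 D5
That's a consistent down a 2nd shift per cell, and no other grouping gives one.

4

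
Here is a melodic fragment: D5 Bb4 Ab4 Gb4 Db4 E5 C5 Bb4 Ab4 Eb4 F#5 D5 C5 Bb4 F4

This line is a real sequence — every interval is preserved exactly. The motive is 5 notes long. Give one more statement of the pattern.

With a 5-note motive the entries are D5, E5, F#5, each up a 2nd from the previous.
Statement 4 starts on G#5 and keeps the same exact contour: G#5 E5 D5 C5 G4.

G#5 E5 D5 C5 G4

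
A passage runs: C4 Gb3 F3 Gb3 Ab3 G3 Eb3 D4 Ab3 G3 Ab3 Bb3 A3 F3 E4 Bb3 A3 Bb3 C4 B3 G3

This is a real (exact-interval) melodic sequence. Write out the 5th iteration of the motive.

With a 7-note motive the entries are C4, D4, E4, each up a 2nd from the previous.
Continuing the starts: F#4 → G#4.
Statement 5 starts on G#4 and keeps the same exact contour: G#4 D4 C#4 D4 E4 D#4 B3.

G#4 D4 C#4 D4 E4 D#4 B3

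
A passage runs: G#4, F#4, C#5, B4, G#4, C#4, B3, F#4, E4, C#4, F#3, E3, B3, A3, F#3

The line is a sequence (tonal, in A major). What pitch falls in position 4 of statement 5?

G#2

With 5-note cells, note 4 of each statement runs B4, E4, A3.
Each moves down a 5th. Continuing: D3 → G#2.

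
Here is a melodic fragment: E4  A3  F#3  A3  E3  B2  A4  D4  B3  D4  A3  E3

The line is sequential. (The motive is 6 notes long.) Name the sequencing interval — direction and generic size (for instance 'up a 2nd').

up a 4th

Taking 6-note groups, the heads are E4, A4: the pattern moves up a 4th.
E4 to A4 is up a 4th.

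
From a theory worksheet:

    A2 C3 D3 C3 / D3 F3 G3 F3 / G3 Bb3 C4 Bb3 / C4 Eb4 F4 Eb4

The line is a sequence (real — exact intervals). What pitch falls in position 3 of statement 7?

Grouping in 4s, the 3rd note of each cell is D3, G3, C4, F4.
Carrying that up a 4th forward: Bb4 → Eb5 → Ab5.

Ab5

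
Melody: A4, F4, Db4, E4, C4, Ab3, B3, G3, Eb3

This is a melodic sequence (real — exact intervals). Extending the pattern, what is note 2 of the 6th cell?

With 3-note cells, note 2 of each statement runs F4, C4, G3.
Each moves down a 4th. Continuing: D3 → A2 → E2.

E2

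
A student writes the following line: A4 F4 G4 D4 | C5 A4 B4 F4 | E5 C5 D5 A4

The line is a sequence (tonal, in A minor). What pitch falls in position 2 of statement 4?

The unit is 4 notes. Position-2 pitches of the 3 shown cells: F4, A4, C5.
From C5, up a 3rd gives E5.

E5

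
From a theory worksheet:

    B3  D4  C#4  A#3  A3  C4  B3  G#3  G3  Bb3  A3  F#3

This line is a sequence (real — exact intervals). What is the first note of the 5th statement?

Taking 4-note groups, the heads are B3, A3, G3: the pattern moves down a 2nd.
Continuing: F3 → Eb3. Statement 5 starts on Eb3.

Eb3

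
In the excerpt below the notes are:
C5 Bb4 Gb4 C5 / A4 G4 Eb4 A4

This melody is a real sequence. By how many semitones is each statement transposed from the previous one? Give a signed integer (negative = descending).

-3

With a 4-note motive the entries are C5, A4, each down a 3rd from the previous.
Counting half-steps from C5 to A4: -3.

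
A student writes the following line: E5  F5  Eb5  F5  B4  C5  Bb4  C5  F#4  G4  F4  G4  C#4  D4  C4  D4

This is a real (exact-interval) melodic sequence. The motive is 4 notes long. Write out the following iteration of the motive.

G#3 A3 G3 A3

Taking 4-note groups, the heads are E5, B4, F#4, C#4: the pattern moves down a 4th.
So cell 5 is G#3 A3 G3 A3.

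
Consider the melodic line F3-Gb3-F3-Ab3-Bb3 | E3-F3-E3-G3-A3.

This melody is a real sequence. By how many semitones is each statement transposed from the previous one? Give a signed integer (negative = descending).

-1

The 5-note cells begin on F3, E3 — each down a 2nd from the last.
F3→E3 is 52 − 53 = -1 semitones.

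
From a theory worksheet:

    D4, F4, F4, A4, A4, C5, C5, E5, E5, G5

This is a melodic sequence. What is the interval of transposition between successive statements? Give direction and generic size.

up a 3rd

With a 2-note motive the entries are D4, F4, A4, C5, E5, each up a 3rd from the previous.
From D4 to F4: up a 3rd.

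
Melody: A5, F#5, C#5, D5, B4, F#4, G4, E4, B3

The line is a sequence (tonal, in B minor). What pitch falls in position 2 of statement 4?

Grouping in 3s, the 2nd note of each cell is F#5, B4, E4.
One more down a 5th gives A3.

A3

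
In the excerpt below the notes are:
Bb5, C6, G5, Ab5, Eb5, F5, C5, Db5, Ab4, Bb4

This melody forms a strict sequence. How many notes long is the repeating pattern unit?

2

10 notes total. Splitting into 5 groups of 2:
Bb5 C6 | G5 Ab5 | Eb5 F5 | C5 Db5 | Ab4 Bb4
Every group is a transposition down a 3rd of the one before; no shorter unit works.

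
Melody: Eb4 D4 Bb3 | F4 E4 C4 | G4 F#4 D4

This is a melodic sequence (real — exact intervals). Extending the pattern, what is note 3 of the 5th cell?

With 3-note cells, note 3 of each statement runs Bb3, C4, D4.
Each moves up a 2nd. Continuing: E4 → F#4.

F#4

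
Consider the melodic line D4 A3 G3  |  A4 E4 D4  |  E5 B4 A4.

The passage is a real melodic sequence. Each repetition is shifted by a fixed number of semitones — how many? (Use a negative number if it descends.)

The 3-note cells begin on D4, A4, E5 — each up a 5th from the last.
Counting half-steps from D4 to A4: 7.

7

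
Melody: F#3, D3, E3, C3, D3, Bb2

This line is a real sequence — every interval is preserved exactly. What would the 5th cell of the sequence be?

Unit = 2 notes; the statements start on F#3, E3, D3, moving down a 2nd each time.
Continuing the starts: C3 → Bb2.
From Bb2 the exact shape gives Bb2 Gb2.

Bb2 Gb2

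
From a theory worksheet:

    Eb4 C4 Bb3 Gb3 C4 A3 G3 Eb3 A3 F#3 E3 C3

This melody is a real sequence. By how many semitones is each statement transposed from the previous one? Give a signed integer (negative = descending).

Taking 4-note groups, the heads are Eb4, C4, A3: the pattern moves down a 3rd.
Counting half-steps from Eb4 to C4: -3.

-3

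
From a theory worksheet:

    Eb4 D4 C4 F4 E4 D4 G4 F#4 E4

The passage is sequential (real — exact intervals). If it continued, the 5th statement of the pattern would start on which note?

Unit = 3 notes; the statements start on Eb4, F4, G4, moving up a 2nd each time.
Continuing: A4 → B4. Statement 5 starts on B4.

B4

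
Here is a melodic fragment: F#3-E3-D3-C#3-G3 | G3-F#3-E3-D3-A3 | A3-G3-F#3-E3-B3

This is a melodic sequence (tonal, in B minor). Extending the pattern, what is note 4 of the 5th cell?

G3

The unit is 5 notes. Position-4 pitches of the 3 shown cells: C#3, D3, E3.
Each moves up a 2nd. Continuing: F#3 → G3.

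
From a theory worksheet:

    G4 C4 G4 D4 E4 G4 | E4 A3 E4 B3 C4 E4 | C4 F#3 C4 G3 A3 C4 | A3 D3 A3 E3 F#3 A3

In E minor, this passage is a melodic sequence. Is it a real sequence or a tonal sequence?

tonal

Every note is diatonic to E minor.
Cell 1 has +2 semitones from note 4 to 5, but cell 2 has +1 — the interval quality changes while the contour stays the same, which is the hallmark of a tonal sequence.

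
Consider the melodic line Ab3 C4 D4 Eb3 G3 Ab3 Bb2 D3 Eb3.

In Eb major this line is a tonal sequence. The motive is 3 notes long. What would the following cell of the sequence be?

The 3-note cells begin on Ab3, Eb3, Bb2 — each down a 4th from the last.
So cell 4 is F2 Ab2 Bb2.

F2 Ab2 Bb2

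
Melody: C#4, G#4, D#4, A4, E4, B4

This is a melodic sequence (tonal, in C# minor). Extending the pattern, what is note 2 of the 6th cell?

The unit is 2 notes. Position-2 pitches of the 3 shown cells: G#4, A4, B4.
Extending up a 2nd: C#5 → D#5 → E5.

E5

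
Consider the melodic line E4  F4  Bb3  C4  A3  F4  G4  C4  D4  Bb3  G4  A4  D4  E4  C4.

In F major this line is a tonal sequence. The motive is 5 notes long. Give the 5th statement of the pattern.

Unit = 5 notes; the statements start on E4, F4, G4, moving up a 2nd each time.
Extending up a 2nd: A4 → Bb4.
From Bb4 the diatonic shape gives Bb4 C5 F4 G4 E4.

Bb4 C5 F4 G4 E4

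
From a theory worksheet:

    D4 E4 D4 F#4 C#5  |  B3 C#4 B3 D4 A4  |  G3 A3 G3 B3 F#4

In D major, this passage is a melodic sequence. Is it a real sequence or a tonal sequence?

Every note is diatonic to D major.
Cell 1 has +4 semitones from note 3 to 4, but cell 2 has +3 — the interval quality changes while the contour stays the same, which is the hallmark of a tonal sequence.

tonal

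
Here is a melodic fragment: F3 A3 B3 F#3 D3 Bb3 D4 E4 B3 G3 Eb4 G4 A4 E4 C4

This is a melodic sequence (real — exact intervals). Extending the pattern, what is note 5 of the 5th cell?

The unit is 5 notes. Position-5 pitches of the 3 shown cells: D3, G3, C4.
Carrying that up a 4th forward: F4 → Bb4.

Bb4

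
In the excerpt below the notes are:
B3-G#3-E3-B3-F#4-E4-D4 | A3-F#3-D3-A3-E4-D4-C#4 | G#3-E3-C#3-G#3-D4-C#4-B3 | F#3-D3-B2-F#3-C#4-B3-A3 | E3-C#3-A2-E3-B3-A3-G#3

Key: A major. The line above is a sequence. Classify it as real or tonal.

Every note is diatonic to A major.
Cell 1 has -2 semitones from note 6 to 7, but cell 2 has -1 — the interval quality changes while the contour stays the same, which is the hallmark of a tonal sequence.

tonal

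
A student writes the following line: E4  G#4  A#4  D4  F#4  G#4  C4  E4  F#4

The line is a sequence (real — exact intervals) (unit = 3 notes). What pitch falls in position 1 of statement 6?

The unit is 3 notes. Position-1 pitches of the 3 shown cells: E4, D4, C4.
Carrying that down a 2nd forward: Bb3 → Ab3 → Gb3.

Gb3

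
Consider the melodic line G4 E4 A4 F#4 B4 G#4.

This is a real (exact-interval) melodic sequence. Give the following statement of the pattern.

Unit = 2 notes; the statements start on G4, A4, B4, moving up a 2nd each time.
So cell 4 is C#5 A#4.

C#5 A#4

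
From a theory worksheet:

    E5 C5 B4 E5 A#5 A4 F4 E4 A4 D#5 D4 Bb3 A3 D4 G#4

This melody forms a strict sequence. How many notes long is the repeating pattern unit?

15 notes total. Splitting into 3 groups of 5:
E5 C5 B4 E5 A#5 | A4 F4 E4 A4 D#5 | D4 Bb3 A3 D4 G#4
That's a consistent down a 5th shift per cell, and no other grouping gives one.

5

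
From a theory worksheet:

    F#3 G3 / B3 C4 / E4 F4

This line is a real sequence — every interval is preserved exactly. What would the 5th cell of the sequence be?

D5 Eb5

With a 2-note motive the entries are F#3, B3, E4, each up a 4th from the previous.
Carrying on: A4 → D5.
From D5 the exact shape gives D5 Eb5.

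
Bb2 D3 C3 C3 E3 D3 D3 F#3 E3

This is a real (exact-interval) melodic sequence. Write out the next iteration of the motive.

With a 3-note motive the entries are Bb2, C3, D3, each up a 2nd from the previous.
Statement 4 starts on E3 and keeps the same exact contour: E3 G#3 F#3.

E3 G#3 F#3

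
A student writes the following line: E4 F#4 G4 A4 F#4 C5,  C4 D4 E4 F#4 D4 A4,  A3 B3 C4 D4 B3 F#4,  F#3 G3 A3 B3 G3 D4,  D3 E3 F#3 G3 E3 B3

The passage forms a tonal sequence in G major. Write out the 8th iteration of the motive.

Taking 6-note groups, the heads are E4, C4, A3, F#3, D3: the pattern moves down a 3rd.
Extending down a 3rd: B2 → G2 → E2.
Statement 8 starts on E2 and keeps the same diatonic contour: E2 F#2 G2 A2 F#2 C3.

E2 F#2 G2 A2 F#2 C3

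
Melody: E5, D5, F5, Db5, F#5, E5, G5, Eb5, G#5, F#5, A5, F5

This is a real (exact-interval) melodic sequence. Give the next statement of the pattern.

Taking 4-note groups, the heads are E5, F#5, G#5: the pattern moves up a 2nd.
Statement 4 starts on A#5 and keeps the same exact contour: A#5 G#5 B5 G5.

A#5 G#5 B5 G5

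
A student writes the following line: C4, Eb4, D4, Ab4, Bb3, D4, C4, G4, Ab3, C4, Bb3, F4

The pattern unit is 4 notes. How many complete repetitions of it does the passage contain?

3

12 notes in groups of 4 gives 12/4 = 3 statements.
Starts: C4, Bb3, Ab3 — each down a 2nd.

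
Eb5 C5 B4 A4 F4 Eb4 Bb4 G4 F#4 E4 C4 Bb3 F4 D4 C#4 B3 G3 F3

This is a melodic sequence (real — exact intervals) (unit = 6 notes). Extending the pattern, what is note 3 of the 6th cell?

A#2

The unit is 6 notes. Position-3 pitches of the 3 shown cells: B4, F#4, C#4.
Each moves down a 4th. Continuing: G#3 → D#3 → A#2.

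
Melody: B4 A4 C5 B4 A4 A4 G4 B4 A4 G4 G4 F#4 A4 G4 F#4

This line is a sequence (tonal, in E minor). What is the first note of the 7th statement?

With a 5-note motive the entries are B4, A4, G4, each down a 2nd from the previous.
Continuing: F#4 → E4 → D4 → C4. Statement 7 starts on C4.

C4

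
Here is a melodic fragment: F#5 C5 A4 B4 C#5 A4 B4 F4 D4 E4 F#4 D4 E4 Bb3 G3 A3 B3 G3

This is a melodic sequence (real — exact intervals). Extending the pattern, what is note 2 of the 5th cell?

Ab2

The unit is 6 notes. Position-2 pitches of the 3 shown cells: C5, F4, Bb3.
Extending down a 5th: Eb3 → Ab2.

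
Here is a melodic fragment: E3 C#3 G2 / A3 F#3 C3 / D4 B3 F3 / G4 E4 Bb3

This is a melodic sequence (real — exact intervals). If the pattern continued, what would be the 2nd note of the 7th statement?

Grouping in 3s, the 2nd note of each cell is C#3, F#3, B3, E4.
Each moves up a 4th. Continuing: A4 → D5 → G5.

G5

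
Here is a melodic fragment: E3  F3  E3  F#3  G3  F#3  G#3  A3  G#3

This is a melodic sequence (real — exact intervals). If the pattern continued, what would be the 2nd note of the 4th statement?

With 3-note cells, note 2 of each statement runs F3, G3, A3.
One more up a 2nd gives B3.

B3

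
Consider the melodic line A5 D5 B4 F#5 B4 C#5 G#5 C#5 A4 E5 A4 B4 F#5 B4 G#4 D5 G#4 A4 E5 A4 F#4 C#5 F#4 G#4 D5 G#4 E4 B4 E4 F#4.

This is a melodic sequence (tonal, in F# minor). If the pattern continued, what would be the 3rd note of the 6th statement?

D4

The unit is 6 notes. Position-3 pitches of the 5 shown cells: B4, A4, G#4, F#4, E4.
From E4, down a 2nd gives D4.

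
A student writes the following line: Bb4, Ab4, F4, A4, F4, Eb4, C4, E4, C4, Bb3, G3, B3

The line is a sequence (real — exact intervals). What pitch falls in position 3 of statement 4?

The unit is 4 notes. Position-3 pitches of the 3 shown cells: F4, C4, G3.
From G3, down a 4th gives D3.

D3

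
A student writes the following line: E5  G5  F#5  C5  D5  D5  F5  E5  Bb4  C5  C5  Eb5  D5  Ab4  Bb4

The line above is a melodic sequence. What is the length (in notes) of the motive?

There are 15 notes; a 5-note unit gives 3 cells:
E5 G5 F#5 C5 D5 | D5 F5 E5 Bb4 C5 | C5 Eb5 D5 Ab4 Bb4
That's a consistent down a 2nd shift per cell, and no other grouping gives one.

5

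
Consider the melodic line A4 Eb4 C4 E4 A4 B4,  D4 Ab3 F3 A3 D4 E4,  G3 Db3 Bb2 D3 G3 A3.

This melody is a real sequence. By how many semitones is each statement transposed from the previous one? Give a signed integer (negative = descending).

Unit = 6 notes; the statements start on A4, D4, G3, moving down a 5th each time.
Counting half-steps from A4 to D4: -7.

-7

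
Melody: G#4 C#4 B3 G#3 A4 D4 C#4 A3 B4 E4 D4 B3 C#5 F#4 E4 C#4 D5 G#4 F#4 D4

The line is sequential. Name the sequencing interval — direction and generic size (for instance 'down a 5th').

Unit = 4 notes; the statements start on G#4, A4, B4, C#5, D5, moving up a 2nd each time.
From G#4 to A4: up a 2nd.

up a 2nd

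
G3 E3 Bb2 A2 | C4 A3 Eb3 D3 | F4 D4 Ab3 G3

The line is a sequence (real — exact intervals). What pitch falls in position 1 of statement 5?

Grouping in 4s, the 1st note of each cell is G3, C4, F4.
Extending up a 4th: Bb4 → Eb5.

Eb5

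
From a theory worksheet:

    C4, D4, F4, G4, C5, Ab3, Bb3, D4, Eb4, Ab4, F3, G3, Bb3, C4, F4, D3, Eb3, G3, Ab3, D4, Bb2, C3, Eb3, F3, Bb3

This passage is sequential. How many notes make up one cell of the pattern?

There are 25 notes; a 5-note unit gives 5 cells:
C4 D4 F4 G4 C5 | Ab3 Bb3 D4 Eb4 Ab4 | F3 G3 Bb3 C4 F4 | D3 Eb3 G3 Ab3 D4 | Bb2 C3 Eb3 F3 Bb3
Every group is a transposition down a 3rd of the one before; no shorter unit works.

5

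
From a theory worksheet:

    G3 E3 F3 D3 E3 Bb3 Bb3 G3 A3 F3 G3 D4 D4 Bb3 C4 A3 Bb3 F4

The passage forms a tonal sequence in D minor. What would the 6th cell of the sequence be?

C5 A4 Bb4 G4 A4 E5

Taking 6-note groups, the heads are G3, Bb3, D4: the pattern moves up a 3rd.
Continuing the starts: F4 → A4 → C5.
So cell 6 is C5 A4 Bb4 G4 A4 E5.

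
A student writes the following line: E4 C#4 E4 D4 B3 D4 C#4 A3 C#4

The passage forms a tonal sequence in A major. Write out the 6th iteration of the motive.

The 3-note cells begin on E4, D4, C#4 — each down a 2nd from the last.
Continuing the starts: B3 → A3 → G#3.
Statement 6 starts on G#3 and keeps the same diatonic contour: G#3 E3 G#3.

G#3 E3 G#3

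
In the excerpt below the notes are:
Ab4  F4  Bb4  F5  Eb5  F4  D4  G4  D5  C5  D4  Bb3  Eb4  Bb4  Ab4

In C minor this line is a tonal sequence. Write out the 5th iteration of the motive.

With a 5-note motive the entries are Ab4, F4, D4, each down a 3rd from the previous.
Extending down a 3rd: Bb3 → G3.
Statement 5 starts on G3 and keeps the same diatonic contour: G3 Eb3 Ab3 Eb4 D4.

G3 Eb3 Ab3 Eb4 D4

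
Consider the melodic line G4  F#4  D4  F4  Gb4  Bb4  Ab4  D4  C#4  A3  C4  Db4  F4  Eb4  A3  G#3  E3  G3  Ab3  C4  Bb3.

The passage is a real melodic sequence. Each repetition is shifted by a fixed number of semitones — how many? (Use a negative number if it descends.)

-5

Unit = 7 notes; the statements start on G4, D4, A3, moving down a 4th each time.
G4 to D4 spans -5 semitones.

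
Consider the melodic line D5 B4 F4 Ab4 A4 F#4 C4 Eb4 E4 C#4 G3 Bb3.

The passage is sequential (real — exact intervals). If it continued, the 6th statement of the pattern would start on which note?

C#3

Taking 4-note groups, the heads are D5, A4, E4: the pattern moves down a 4th.
Extending the heads down a 4th: B3 → F#3 → C#3.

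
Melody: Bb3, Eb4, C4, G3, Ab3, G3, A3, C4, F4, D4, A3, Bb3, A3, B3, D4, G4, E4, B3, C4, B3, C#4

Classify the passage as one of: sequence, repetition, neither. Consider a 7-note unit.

sequence

Each 7-note cell is the previous one transposed up a 2nd.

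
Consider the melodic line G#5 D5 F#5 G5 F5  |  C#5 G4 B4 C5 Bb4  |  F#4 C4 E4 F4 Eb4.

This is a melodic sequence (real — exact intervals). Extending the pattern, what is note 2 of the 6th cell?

With 5-note cells, note 2 of each statement runs D5, G4, C4.
Each moves down a 5th. Continuing: F3 → Bb2 → Eb2.

Eb2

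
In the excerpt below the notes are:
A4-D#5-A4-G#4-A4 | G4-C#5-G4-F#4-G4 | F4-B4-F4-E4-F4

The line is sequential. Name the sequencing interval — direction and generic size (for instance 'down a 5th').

down a 2nd

Taking 5-note groups, the heads are A4, G4, F4: the pattern moves down a 2nd.
From A4 to G4: down a 2nd.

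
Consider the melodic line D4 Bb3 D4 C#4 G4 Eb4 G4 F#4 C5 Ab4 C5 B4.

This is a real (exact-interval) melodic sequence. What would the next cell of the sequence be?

F5 Db5 F5 E5

Taking 4-note groups, the heads are D4, G4, C5: the pattern moves up a 4th.
So cell 4 is F5 Db5 F5 E5.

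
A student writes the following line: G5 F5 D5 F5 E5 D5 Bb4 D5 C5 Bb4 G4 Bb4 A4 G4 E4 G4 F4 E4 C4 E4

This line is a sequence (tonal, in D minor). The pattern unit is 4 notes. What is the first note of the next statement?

The 4-note cells begin on G5, E5, C5, A4, F4 — each down a 3rd from the last.
The next head, down a 3rd from F4, is D4.

D4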